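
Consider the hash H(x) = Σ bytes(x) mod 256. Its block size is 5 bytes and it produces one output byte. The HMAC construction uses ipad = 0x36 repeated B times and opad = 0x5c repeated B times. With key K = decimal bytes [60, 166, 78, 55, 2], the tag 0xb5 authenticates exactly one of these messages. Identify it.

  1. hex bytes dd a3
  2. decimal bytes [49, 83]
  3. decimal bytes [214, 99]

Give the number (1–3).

Key decimal bytes [60, 166, 78, 55, 2] = 3c a6 4e 37 02 is exactly B = 5 bytes: K' = 3c a6 4e 37 02.
K' ⊕ ipad = 0a 90 78 01 34; K' ⊕ opad = 60 fa 12 6b 5e.
m1: inner = H(0a 90 78 01 34 dd a3) = c7; tag = H(60 fa 12 6b 5e c7) = fc
m2: inner = H(0a 90 78 01 34 31 53) = cb; tag = H(60 fa 12 6b 5e cb) = 00
m3: inner = H(0a 90 78 01 34 d6 63) = 80; tag = H(60 fa 12 6b 5e 80) = b5 ← matches

3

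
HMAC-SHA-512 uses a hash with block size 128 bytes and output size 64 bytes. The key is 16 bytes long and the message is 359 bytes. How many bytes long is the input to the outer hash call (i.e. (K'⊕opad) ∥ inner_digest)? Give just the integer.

Key is 16 ≤ 128 bytes, zero-padded: |K'| = 128.
Outer input = (K'⊕opad) ∥ H(inner) → 128 + 64 = 192 bytes.

192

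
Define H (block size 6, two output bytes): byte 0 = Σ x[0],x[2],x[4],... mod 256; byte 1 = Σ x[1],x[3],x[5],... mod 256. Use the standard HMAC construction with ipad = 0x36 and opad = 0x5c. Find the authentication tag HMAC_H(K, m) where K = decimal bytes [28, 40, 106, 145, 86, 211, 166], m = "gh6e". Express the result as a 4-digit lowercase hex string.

Key decimal bytes [28, 40, 106, 145, 86, 211, 166] = 1c 28 6a 91 56 d3 a6 is 7 bytes > B = 6, so hash it first: H(key) = 82 8c, then zero-pad to 6 bytes: K' = 82 8c 00 00 00 00.
K' ⊕ ipad = b4 ba 36 36 36 36.  K' ⊕ opad = de d0 5c 5c 5c 5c.
Inner input = (K'⊕ipad) ∥ m = b4 ba 36 36 36 36 ∥ 67 68 36 65.
Inner hash: even-index sum = 445 mod 256 = 189; odd-index sum = 499 mod 256 = 243 → bd f3.
Outer input = (K'⊕opad) ∥ inner = de d0 5c 5c 5c 5c ∥ bd f3.
Outer hash (tag): even-index sum = 595 mod 256 = 83; odd-index sum = 635 mod 256 = 123 → 53 7b.

537b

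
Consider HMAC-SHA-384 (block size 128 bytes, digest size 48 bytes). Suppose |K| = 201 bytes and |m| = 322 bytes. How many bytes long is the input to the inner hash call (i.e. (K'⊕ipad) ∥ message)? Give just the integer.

Key is 201 > 128 bytes, so it is hashed to 48 bytes then zero-padded to 128: |K'| = 128.
Inner input = (K'⊕ipad) ∥ m → 128 + 322 = 450 bytes.

450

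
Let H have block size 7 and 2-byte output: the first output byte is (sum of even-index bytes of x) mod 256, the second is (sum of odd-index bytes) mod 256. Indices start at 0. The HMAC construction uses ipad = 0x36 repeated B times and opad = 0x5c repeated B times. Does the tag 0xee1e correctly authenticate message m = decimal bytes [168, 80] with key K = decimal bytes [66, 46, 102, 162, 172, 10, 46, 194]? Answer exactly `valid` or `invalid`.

invalid

Key decimal bytes [66, 46, 102, 162, 172, 10, 46, 194] = 42 2e 66 a2 ac 0a 2e c2 is 8 bytes > B = 7, so hash it first: H(key) = 82 9c, then zero-pad to 7 bytes: K' = 82 9c 00 00 00 00 00.
K' ⊕ ipad = b4 aa 36 36 36 36 36; K' ⊕ opad = de c0 5c 5c 5c 5c 5c.
Inner hash: even-index sum = 422 mod 256 = 166; odd-index sum = 446 mod 256 = 190 → a6 be.
Outer hash (recomputed tag): even-index sum = 688 mod 256 = 176; odd-index sum = 542 mod 256 = 30 → b0 1e.
Recomputed tag = b01e; claimed = ee1e → mismatch.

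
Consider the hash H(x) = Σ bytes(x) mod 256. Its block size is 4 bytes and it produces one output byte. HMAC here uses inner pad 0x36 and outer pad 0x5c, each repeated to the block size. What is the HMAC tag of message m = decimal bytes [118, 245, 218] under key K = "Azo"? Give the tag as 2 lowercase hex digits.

Key "Azo" = 41 7a 6f is 3 bytes ≤ B = 4; zero-pad to 4 bytes: K' = 41 7a 6f 00.
K' ⊕ ipad = 77 4c 59 36.  K' ⊕ opad = 1d 26 33 5c.
Inner input = (K'⊕ipad) ∥ m = 77 4c 59 36 ∥ 76 f5 da.
Inner hash: sum = 119+76+89+54+118+245+218 = 919; mod 256 = 151 → 97.
Outer input = (K'⊕opad) ∥ inner = 1d 26 33 5c ∥ 97.
Outer hash (tag): sum = 29+38+51+92+151 = 361; mod 256 = 105 → 69.

69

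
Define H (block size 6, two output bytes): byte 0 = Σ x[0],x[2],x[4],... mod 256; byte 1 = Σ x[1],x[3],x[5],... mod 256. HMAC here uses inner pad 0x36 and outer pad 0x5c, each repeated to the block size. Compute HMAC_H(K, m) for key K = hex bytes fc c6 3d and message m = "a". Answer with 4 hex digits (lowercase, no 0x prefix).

Key hex bytes fc c6 3d is 3 bytes ≤ B = 6; zero-pad to 6 bytes: K' = fc c6 3d 00 00 00.
K' ⊕ ipad = ca f0 0b 36 36 36.  K' ⊕ opad = a0 9a 61 5c 5c 5c.
Inner input = (K'⊕ipad) ∥ m = ca f0 0b 36 36 36 ∥ 61.
Inner hash: even-index sum = 364 mod 256 = 108; odd-index sum = 348 mod 256 = 92 → 6c 5c.
Outer input = (K'⊕opad) ∥ inner = a0 9a 61 5c 5c 5c ∥ 6c 5c.
Outer hash (tag): even-index sum = 457 mod 256 = 201; odd-index sum = 430 mod 256 = 174 → c9 ae.

c9ae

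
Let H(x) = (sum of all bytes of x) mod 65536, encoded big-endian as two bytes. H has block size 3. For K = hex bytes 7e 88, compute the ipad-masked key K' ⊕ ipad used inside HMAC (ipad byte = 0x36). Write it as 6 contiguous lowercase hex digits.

Key hex bytes 7e 88 is 2 bytes ≤ B = 3; zero-pad to 3 bytes: K' = 7e 88 00.
XOR each byte with 0x36: 7e⊕36=48, 88⊕36=be, 00⊕36=36.

48be36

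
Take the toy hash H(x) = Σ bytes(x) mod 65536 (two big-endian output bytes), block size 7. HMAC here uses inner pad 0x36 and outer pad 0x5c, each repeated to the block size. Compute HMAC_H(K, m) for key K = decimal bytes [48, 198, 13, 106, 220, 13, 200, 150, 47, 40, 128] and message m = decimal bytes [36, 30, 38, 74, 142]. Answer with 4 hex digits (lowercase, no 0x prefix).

033b

Key decimal bytes [48, 198, 13, 106, 220, 13, 200, 150, 47, 40, 128] = 30 c6 0d 6a dc 0d c8 96 2f 28 80 is 11 bytes > B = 7, so hash it first: H(key) = 04 8b, then zero-pad to 7 bytes: K' = 04 8b 00 00 00 00 00.
K' ⊕ ipad = 32 bd 36 36 36 36 36.  K' ⊕ opad = 58 d7 5c 5c 5c 5c 5c.
Inner input = (K'⊕ipad) ∥ m = 32 bd 36 36 36 36 36 ∥ 24 1e 26 4a 8e.
Inner hash: sum = 50+189+54+54+54+54+54+36+30+38+74+142 = 829 → 03 3d.
Outer input = (K'⊕opad) ∥ inner = 58 d7 5c 5c 5c 5c 5c ∥ 03 3d.
Outer hash (tag): sum = 88+215+92+92+92+92+92+3+61 = 827 → 03 3b.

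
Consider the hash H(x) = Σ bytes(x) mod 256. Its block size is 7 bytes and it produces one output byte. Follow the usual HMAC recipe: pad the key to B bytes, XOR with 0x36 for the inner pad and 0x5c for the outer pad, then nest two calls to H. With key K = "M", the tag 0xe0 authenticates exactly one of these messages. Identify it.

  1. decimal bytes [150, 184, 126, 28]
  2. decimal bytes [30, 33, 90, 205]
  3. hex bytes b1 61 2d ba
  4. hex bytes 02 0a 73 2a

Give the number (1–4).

1

Key "M" = 4d is 1 byte ≤ B = 7; zero-pad to 7 bytes: K' = 4d 00 00 00 00 00 00.
K' ⊕ ipad = 7b 36 36 36 36 36 36; K' ⊕ opad = 11 5c 5c 5c 5c 5c 5c.
m1: inner = H(7b 36 36 36 36 36 36 96 b8 7e 1c) = a7; tag = H(11 5c 5c 5c 5c 5c 5c a7) = e0 ← matches
m2: inner = H(7b 36 36 36 36 36 36 1e 21 5a cd) = 25; tag = H(11 5c 5c 5c 5c 5c 5c 25) = 5e
m3: inner = H(7b 36 36 36 36 36 36 b1 61 2d ba) = b8; tag = H(11 5c 5c 5c 5c 5c 5c b8) = f1
m4: inner = H(7b 36 36 36 36 36 36 02 0a 73 2a) = 68; tag = H(11 5c 5c 5c 5c 5c 5c 68) = a1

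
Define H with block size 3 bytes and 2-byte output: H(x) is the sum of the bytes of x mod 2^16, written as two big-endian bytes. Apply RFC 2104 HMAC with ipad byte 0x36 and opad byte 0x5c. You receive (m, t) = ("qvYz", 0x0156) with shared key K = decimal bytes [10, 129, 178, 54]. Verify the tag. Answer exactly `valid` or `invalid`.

valid

Key decimal bytes [10, 129, 178, 54] = 0a 81 b2 36 is 4 bytes > B = 3, so hash it first: H(key) = 01 73, then zero-pad to 3 bytes: K' = 01 73 00.
K' ⊕ ipad = 37 45 36; K' ⊕ opad = 5d 2f 5c.
Inner hash: sum = 55+69+54+113+118+89+122 = 620 → 02 6c.
Outer hash (recomputed tag): sum = 93+47+92+2+108 = 342 → 01 56.
Recomputed tag = 0156; claimed = 0156 → match.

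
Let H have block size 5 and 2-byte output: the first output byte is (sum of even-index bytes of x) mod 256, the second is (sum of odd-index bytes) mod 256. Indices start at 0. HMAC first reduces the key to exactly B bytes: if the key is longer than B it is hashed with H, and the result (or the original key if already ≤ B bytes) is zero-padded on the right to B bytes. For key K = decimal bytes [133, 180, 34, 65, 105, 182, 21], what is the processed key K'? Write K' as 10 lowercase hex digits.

25ab000000

|K| = 7 > B = 5, so first hash the key.
H(K): even-index sum = 293 mod 256 = 37; odd-index sum = 427 mod 256 = 171 → 25 ab.
Zero-pad H(K) = 25 ab to 5 bytes: K' = 25 ab 00 00 00.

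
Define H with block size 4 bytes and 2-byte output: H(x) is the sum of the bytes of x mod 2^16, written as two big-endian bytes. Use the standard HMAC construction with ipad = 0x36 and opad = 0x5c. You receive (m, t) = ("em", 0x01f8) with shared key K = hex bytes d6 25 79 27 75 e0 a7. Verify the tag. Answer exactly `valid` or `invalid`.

valid

Key hex bytes d6 25 79 27 75 e0 a7 is 7 bytes > B = 4, so hash it first: H(key) = 03 97, then zero-pad to 4 bytes: K' = 03 97 00 00.
K' ⊕ ipad = 35 a1 36 36; K' ⊕ opad = 5f cb 5c 5c.
Inner hash: sum = 53+161+54+54+101+109 = 532 → 02 14.
Outer hash (recomputed tag): sum = 95+203+92+92+2+20 = 504 → 01 f8.
Recomputed tag = 01f8; claimed = 01f8 → match.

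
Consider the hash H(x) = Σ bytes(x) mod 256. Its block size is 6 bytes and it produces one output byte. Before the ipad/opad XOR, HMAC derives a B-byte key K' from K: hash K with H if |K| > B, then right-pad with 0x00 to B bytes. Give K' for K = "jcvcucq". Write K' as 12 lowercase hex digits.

ef0000000000

|K| = 7 > B = 6, so first hash the key.
H(K): sum = 106+99+118+99+117+99+113 = 751; mod 256 = 239 → ef.
Zero-pad H(K) = ef to 6 bytes: K' = ef 00 00 00 00 00.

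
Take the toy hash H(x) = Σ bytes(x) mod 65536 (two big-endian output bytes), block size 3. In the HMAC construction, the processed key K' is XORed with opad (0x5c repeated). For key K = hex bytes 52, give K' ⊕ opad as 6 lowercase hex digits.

0e5c5c

Key hex bytes 52 is 1 byte ≤ B = 3; zero-pad to 3 bytes: K' = 52 00 00.
XOR each byte with 0x5c: 52⊕5c=0e, 00⊕5c=5c, 00⊕5c=5c.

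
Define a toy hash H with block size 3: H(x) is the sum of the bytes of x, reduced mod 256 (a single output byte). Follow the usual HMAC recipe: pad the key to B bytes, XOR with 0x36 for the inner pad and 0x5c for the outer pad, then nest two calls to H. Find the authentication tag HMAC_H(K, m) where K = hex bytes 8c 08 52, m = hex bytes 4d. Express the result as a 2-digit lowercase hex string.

db

Key hex bytes 8c 08 52 is exactly B = 3 bytes: K' = 8c 08 52.
K' ⊕ ipad = ba 3e 64.  K' ⊕ opad = d0 54 0e.
Inner input = (K'⊕ipad) ∥ m = ba 3e 64 ∥ 4d.
Inner hash: sum = 186+62+100+77 = 425; mod 256 = 169 → a9.
Outer input = (K'⊕opad) ∥ inner = d0 54 0e ∥ a9.
Outer hash (tag): sum = 208+84+14+169 = 475; mod 256 = 219 → db.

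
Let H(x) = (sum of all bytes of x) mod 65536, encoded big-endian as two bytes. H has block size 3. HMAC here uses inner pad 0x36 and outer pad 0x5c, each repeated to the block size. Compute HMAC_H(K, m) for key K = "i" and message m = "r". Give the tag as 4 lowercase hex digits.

012b

Key "i" = 69 is 1 byte ≤ B = 3; zero-pad to 3 bytes: K' = 69 00 00.
K' ⊕ ipad = 5f 36 36.  K' ⊕ opad = 35 5c 5c.
Inner input = (K'⊕ipad) ∥ m = 5f 36 36 ∥ 72.
Inner hash: sum = 95+54+54+114 = 317 → 01 3d.
Outer input = (K'⊕opad) ∥ inner = 35 5c 5c ∥ 01 3d.
Outer hash (tag): sum = 53+92+92+1+61 = 299 → 01 2b.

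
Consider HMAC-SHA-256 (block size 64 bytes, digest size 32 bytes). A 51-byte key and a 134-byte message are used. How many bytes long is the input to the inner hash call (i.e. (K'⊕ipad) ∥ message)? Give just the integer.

Key is 51 ≤ 64 bytes, zero-padded: |K'| = 64.
Inner input = (K'⊕ipad) ∥ m → 64 + 134 = 198 bytes.

198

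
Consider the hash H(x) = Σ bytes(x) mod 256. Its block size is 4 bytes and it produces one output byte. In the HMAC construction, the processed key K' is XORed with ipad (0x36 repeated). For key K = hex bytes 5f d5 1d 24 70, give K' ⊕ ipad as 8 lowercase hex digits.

d3363636

Key hex bytes 5f d5 1d 24 70 is 5 bytes > B = 4, so hash it first: H(key) = e5, then zero-pad to 4 bytes: K' = e5 00 00 00.
XOR each byte with 0x36: e5⊕36=d3, 00⊕36=36, 00⊕36=36, 00⊕36=36.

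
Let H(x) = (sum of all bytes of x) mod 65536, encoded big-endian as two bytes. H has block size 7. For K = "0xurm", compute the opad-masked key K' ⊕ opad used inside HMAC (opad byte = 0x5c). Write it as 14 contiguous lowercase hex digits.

Key "0xurm" = 30 78 75 72 6d is 5 bytes ≤ B = 7; zero-pad to 7 bytes: K' = 30 78 75 72 6d 00 00.
XOR each byte with 0x5c: 30⊕5c=6c, 78⊕5c=24, 75⊕5c=29, 72⊕5c=2e, 6d⊕5c=31, 00⊕5c=5c, 00⊕5c=5c.

6c24292e315c5c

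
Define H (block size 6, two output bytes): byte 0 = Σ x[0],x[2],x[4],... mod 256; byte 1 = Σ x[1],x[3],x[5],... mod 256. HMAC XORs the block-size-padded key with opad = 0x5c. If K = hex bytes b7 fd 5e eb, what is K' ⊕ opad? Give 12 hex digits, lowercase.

eba102b75c5c

Key hex bytes b7 fd 5e eb is 4 bytes ≤ B = 6; zero-pad to 6 bytes: K' = b7 fd 5e eb 00 00.
XOR each byte with 0x5c: b7⊕5c=eb, fd⊕5c=a1, 5e⊕5c=02, eb⊕5c=b7, 00⊕5c=5c, 00⊕5c=5c.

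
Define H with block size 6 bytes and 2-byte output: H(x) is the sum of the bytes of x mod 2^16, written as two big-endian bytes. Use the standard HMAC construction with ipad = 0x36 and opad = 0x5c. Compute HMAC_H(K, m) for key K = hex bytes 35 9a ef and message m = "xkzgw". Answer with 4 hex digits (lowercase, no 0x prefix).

035f

Key hex bytes 35 9a ef is 3 bytes ≤ B = 6; zero-pad to 6 bytes: K' = 35 9a ef 00 00 00.
K' ⊕ ipad = 03 ac d9 36 36 36.  K' ⊕ opad = 69 c6 b3 5c 5c 5c.
Inner input = (K'⊕ipad) ∥ m = 03 ac d9 36 36 36 ∥ 78 6b 7a 67 77.
Inner hash: sum = 3+172+217+54+54+54+120+107+122+103+119 = 1125 → 04 65.
Outer input = (K'⊕opad) ∥ inner = 69 c6 b3 5c 5c 5c ∥ 04 65.
Outer hash (tag): sum = 105+198+179+92+92+92+4+101 = 863 → 03 5f.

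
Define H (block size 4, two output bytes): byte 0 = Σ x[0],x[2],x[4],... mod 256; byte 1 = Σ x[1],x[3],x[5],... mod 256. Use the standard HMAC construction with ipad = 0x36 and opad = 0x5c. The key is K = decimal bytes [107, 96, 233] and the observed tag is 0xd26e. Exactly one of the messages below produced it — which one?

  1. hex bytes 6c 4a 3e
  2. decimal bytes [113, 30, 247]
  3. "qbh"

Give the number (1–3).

1

Key decimal bytes [107, 96, 233] = 6b 60 e9 is 3 bytes ≤ B = 4; zero-pad to 4 bytes: K' = 6b 60 e9 00.
K' ⊕ ipad = 5d 56 df 36; K' ⊕ opad = 37 3c b5 5c.
m1: inner = H(5d 56 df 36 6c 4a 3e) = e6 d6; tag = H(37 3c b5 5c e6 d6) = d26e ← matches
m2: inner = H(5d 56 df 36 71 1e f7) = a4 aa; tag = H(37 3c b5 5c a4 aa) = 9042
m3: inner = H(5d 56 df 36 71 62 68) = 15 ee; tag = H(37 3c b5 5c 15 ee) = 0186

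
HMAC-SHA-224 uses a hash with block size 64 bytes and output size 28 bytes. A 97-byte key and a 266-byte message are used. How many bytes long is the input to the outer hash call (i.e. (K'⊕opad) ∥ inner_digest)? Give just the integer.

92

Key is 97 > 64 bytes, so it is hashed to 28 bytes then zero-padded to 64: |K'| = 64.
Outer input = (K'⊕opad) ∥ H(inner) → 64 + 28 = 92 bytes.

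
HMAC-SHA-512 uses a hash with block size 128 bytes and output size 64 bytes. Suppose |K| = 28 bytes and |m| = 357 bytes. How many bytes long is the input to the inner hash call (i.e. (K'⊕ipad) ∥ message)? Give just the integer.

485

Key is 28 ≤ 128 bytes, zero-padded: |K'| = 128.
Inner input = (K'⊕ipad) ∥ m → 128 + 357 = 485 bytes.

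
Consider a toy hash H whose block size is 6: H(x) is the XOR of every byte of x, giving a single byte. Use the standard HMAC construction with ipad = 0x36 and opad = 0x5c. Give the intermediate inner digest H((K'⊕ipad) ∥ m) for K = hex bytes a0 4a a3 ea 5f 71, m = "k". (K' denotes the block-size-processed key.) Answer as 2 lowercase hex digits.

Key hex bytes a0 4a a3 ea 5f 71 is exactly B = 6 bytes: K' = a0 4a a3 ea 5f 71.
K' ⊕ ipad = 96 7c 95 dc 69 47.
Inner input = 96 7c 95 dc 69 47 ∥ 6b.
Inner hash: XOR 96⊕7c⊕95⊕dc⊕69⊕47⊕6b = e6.

e6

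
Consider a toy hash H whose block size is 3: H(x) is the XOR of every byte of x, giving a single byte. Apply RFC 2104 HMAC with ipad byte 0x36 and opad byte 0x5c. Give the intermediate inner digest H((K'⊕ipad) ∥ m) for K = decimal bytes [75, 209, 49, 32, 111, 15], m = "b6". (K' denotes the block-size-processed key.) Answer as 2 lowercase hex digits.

Key decimal bytes [75, 209, 49, 32, 111, 15] = 4b d1 31 20 6f 0f is 6 bytes > B = 3, so hash it first: H(key) = eb, then zero-pad to 3 bytes: K' = eb 00 00.
K' ⊕ ipad = dd 36 36.
Inner input = dd 36 36 ∥ 62 36.
Inner hash: XOR dd⊕36⊕36⊕62⊕36 = 89.

89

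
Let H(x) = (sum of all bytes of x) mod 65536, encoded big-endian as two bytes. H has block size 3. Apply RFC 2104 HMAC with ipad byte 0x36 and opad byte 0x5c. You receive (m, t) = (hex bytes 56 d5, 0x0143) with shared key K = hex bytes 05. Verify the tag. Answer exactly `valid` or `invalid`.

invalid

Key hex bytes 05 is 1 byte ≤ B = 3; zero-pad to 3 bytes: K' = 05 00 00.
K' ⊕ ipad = 33 36 36; K' ⊕ opad = 59 5c 5c.
Inner hash: sum = 51+54+54+86+213 = 458 → 01 ca.
Outer hash (recomputed tag): sum = 89+92+92+1+202 = 476 → 01 dc.
Recomputed tag = 01dc; claimed = 0143 → mismatch.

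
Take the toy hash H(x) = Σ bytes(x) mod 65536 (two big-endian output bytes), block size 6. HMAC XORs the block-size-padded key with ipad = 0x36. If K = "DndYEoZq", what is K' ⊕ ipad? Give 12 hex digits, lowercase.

34d836363636

Key "DndYEoZq" = 44 6e 64 59 45 6f 5a 71 is 8 bytes > B = 6, so hash it first: H(key) = 02 ee, then zero-pad to 6 bytes: K' = 02 ee 00 00 00 00.
XOR each byte with 0x36: 02⊕36=34, ee⊕36=d8, 00⊕36=36, 00⊕36=36, 00⊕36=36, 00⊕36=36.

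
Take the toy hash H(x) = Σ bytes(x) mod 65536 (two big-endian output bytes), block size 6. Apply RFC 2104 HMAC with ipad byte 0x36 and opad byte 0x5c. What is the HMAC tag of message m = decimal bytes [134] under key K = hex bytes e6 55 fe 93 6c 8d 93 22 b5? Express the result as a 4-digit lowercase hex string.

Key hex bytes e6 55 fe 93 6c 8d 93 22 b5 is 9 bytes > B = 6, so hash it first: H(key) = 05 2f, then zero-pad to 6 bytes: K' = 05 2f 00 00 00 00.
K' ⊕ ipad = 33 19 36 36 36 36.  K' ⊕ opad = 59 73 5c 5c 5c 5c.
Inner input = (K'⊕ipad) ∥ m = 33 19 36 36 36 36 ∥ 86.
Inner hash: sum = 51+25+54+54+54+54+134 = 426 → 01 aa.
Outer input = (K'⊕opad) ∥ inner = 59 73 5c 5c 5c 5c ∥ 01 aa.
Outer hash (tag): sum = 89+115+92+92+92+92+1+170 = 743 → 02 e7.

02e7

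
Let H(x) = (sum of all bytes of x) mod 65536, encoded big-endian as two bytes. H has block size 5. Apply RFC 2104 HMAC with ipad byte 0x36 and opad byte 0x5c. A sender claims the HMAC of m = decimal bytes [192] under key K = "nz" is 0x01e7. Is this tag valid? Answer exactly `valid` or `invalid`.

invalid

Key "nz" = 6e 7a is 2 bytes ≤ B = 5; zero-pad to 5 bytes: K' = 6e 7a 00 00 00.
K' ⊕ ipad = 58 4c 36 36 36; K' ⊕ opad = 32 26 5c 5c 5c.
Inner hash: sum = 88+76+54+54+54+192 = 518 → 02 06.
Outer hash (recomputed tag): sum = 50+38+92+92+92+2+6 = 372 → 01 74.
Recomputed tag = 0174; claimed = 01e7 → mismatch.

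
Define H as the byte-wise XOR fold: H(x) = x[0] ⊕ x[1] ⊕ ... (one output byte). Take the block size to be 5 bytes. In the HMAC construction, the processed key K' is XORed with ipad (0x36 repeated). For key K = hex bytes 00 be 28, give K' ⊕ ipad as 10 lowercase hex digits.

36881e3636

Key hex bytes 00 be 28 is 3 bytes ≤ B = 5; zero-pad to 5 bytes: K' = 00 be 28 00 00.
XOR each byte with 0x36: 00⊕36=36, be⊕36=88, 28⊕36=1e, 00⊕36=36, 00⊕36=36.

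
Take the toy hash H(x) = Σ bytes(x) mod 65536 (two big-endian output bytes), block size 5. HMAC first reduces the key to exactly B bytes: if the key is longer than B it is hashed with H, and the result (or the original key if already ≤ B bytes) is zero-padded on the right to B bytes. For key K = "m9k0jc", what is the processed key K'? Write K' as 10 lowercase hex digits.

|K| = 6 > B = 5, so first hash the key.
H(K): sum = 109+57+107+48+106+99 = 526 → 02 0e.
Zero-pad H(K) = 02 0e to 5 bytes: K' = 02 0e 00 00 00.

020e000000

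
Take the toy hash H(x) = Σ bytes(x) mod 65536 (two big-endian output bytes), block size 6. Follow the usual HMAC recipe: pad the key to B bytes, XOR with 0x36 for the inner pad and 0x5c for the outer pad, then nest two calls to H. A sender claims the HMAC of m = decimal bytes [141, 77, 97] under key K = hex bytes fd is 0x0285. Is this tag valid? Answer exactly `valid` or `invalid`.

invalid

Key hex bytes fd is 1 byte ≤ B = 6; zero-pad to 6 bytes: K' = fd 00 00 00 00 00.
K' ⊕ ipad = cb 36 36 36 36 36; K' ⊕ opad = a1 5c 5c 5c 5c 5c.
Inner hash: sum = 203+54+54+54+54+54+141+77+97 = 788 → 03 14.
Outer hash (recomputed tag): sum = 161+92+92+92+92+92+3+20 = 644 → 02 84.
Recomputed tag = 0284; claimed = 0285 → mismatch.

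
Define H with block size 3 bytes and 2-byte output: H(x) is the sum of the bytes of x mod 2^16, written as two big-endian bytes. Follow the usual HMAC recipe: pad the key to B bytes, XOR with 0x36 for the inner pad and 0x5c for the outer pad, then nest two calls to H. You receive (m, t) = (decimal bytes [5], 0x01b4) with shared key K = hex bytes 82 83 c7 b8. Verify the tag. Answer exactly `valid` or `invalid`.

valid

Key hex bytes 82 83 c7 b8 is 4 bytes > B = 3, so hash it first: H(key) = 02 84, then zero-pad to 3 bytes: K' = 02 84 00.
K' ⊕ ipad = 34 b2 36; K' ⊕ opad = 5e d8 5c.
Inner hash: sum = 52+178+54+5 = 289 → 01 21.
Outer hash (recomputed tag): sum = 94+216+92+1+33 = 436 → 01 b4.
Recomputed tag = 01b4; claimed = 01b4 → match.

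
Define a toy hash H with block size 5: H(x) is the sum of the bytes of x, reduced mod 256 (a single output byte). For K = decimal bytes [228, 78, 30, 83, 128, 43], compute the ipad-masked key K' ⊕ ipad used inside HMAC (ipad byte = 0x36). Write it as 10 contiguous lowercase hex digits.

7836363636

Key decimal bytes [228, 78, 30, 83, 128, 43] = e4 4e 1e 53 80 2b is 6 bytes > B = 5, so hash it first: H(key) = 4e, then zero-pad to 5 bytes: K' = 4e 00 00 00 00.
XOR each byte with 0x36: 4e⊕36=78, 00⊕36=36, 00⊕36=36, 00⊕36=36, 00⊕36=36.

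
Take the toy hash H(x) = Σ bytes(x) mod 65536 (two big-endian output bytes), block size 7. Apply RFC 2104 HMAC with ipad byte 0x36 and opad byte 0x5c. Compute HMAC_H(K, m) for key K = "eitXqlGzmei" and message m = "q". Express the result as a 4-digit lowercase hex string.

034a

Key "eitXqlGzmei" = 65 69 74 58 71 6c 47 7a 6d 65 69 is 11 bytes > B = 7, so hash it first: H(key) = 04 73, then zero-pad to 7 bytes: K' = 04 73 00 00 00 00 00.
K' ⊕ ipad = 32 45 36 36 36 36 36.  K' ⊕ opad = 58 2f 5c 5c 5c 5c 5c.
Inner input = (K'⊕ipad) ∥ m = 32 45 36 36 36 36 36 ∥ 71.
Inner hash: sum = 50+69+54+54+54+54+54+113 = 502 → 01 f6.
Outer input = (K'⊕opad) ∥ inner = 58 2f 5c 5c 5c 5c 5c ∥ 01 f6.
Outer hash (tag): sum = 88+47+92+92+92+92+92+1+246 = 842 → 03 4a.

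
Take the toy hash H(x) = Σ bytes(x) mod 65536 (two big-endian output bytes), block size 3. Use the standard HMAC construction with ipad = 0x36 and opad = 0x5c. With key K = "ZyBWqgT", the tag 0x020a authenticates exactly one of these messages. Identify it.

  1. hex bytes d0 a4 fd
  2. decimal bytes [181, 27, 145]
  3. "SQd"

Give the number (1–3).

Key "ZyBWqgT" = 5a 79 42 57 71 67 54 is 7 bytes > B = 3, so hash it first: H(key) = 02 98, then zero-pad to 3 bytes: K' = 02 98 00.
K' ⊕ ipad = 34 ae 36; K' ⊕ opad = 5e c4 5c.
m1: inner = H(34 ae 36 d0 a4 fd) = 03 89; tag = H(5e c4 5c 03 89) = 020a ← matches
m2: inner = H(34 ae 36 b5 1b 91) = 02 79; tag = H(5e c4 5c 02 79) = 01f9
m3: inner = H(34 ae 36 53 51 64) = 02 20; tag = H(5e c4 5c 02 20) = 01a0

1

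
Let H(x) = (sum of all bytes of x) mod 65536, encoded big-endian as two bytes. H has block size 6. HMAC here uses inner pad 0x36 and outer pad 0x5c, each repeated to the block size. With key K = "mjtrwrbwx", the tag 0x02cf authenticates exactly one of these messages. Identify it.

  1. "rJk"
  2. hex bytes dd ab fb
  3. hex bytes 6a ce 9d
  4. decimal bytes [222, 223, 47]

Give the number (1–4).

2

Key "mjtrwrbwx" = 6d 6a 74 72 77 72 62 77 78 is 9 bytes > B = 6, so hash it first: H(key) = 03 f7, then zero-pad to 6 bytes: K' = 03 f7 00 00 00 00.
K' ⊕ ipad = 35 c1 36 36 36 36; K' ⊕ opad = 5f ab 5c 5c 5c 5c.
m1: inner = H(35 c1 36 36 36 36 72 4a 6b) = 02 f5; tag = H(5f ab 5c 5c 5c 5c 02 f5) = 0371
m2: inner = H(35 c1 36 36 36 36 dd ab fb) = 04 51; tag = H(5f ab 5c 5c 5c 5c 04 51) = 02cf ← matches
m3: inner = H(35 c1 36 36 36 36 6a ce 9d) = 03 a3; tag = H(5f ab 5c 5c 5c 5c 03 a3) = 0320
m4: inner = H(35 c1 36 36 36 36 de df 2f) = 03 ba; tag = H(5f ab 5c 5c 5c 5c 03 ba) = 0337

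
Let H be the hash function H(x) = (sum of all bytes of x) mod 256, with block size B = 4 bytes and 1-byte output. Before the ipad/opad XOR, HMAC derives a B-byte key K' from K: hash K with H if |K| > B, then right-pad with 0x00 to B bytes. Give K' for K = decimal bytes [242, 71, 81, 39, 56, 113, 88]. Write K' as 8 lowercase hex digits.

|K| = 7 > B = 4, so first hash the key.
H(K): sum = 242+71+81+39+56+113+88 = 690; mod 256 = 178 → b2.
Zero-pad H(K) = b2 to 4 bytes: K' = b2 00 00 00.

b2000000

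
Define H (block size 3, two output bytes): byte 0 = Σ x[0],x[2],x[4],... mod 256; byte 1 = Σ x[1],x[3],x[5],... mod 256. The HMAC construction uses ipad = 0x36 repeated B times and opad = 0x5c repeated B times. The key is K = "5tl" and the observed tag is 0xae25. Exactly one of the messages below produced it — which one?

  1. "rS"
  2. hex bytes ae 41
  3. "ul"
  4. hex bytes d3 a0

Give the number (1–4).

Key "5tl" = 35 74 6c is exactly B = 3 bytes: K' = 35 74 6c.
K' ⊕ ipad = 03 42 5a; K' ⊕ opad = 69 28 30.
m1: inner = H(03 42 5a 72 53) = b0 b4; tag = H(69 28 30 b0 b4) = 4dd8
m2: inner = H(03 42 5a ae 41) = 9e f0; tag = H(69 28 30 9e f0) = 89c6
m3: inner = H(03 42 5a 75 6c) = c9 b7; tag = H(69 28 30 c9 b7) = 50f1
m4: inner = H(03 42 5a d3 a0) = fd 15; tag = H(69 28 30 fd 15) = ae25 ← matches

4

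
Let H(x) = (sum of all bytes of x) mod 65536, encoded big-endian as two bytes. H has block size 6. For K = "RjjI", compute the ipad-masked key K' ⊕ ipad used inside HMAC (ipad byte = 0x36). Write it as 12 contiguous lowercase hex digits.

645c5c7f3636

Key "RjjI" = 52 6a 6a 49 is 4 bytes ≤ B = 6; zero-pad to 6 bytes: K' = 52 6a 6a 49 00 00.
XOR each byte with 0x36: 52⊕36=64, 6a⊕36=5c, 6a⊕36=5c, 49⊕36=7f, 00⊕36=36, 00⊕36=36.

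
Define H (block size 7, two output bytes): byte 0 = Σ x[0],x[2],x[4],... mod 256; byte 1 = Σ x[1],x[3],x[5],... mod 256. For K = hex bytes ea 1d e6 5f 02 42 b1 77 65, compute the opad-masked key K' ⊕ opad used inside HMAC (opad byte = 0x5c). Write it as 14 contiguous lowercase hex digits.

Key hex bytes ea 1d e6 5f 02 42 b1 77 65 is 9 bytes > B = 7, so hash it first: H(key) = e8 35, then zero-pad to 7 bytes: K' = e8 35 00 00 00 00 00.
XOR each byte with 0x5c: e8⊕5c=b4, 35⊕5c=69, 00⊕5c=5c, 00⊕5c=5c, 00⊕5c=5c, 00⊕5c=5c, 00⊕5c=5c.

b4695c5c5c5c5c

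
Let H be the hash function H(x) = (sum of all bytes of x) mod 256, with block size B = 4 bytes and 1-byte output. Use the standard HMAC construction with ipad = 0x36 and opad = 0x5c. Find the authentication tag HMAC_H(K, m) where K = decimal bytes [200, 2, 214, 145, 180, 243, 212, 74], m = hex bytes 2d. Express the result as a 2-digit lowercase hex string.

4d

Key decimal bytes [200, 2, 214, 145, 180, 243, 212, 74] = c8 02 d6 91 b4 f3 d4 4a is 8 bytes > B = 4, so hash it first: H(key) = f6, then zero-pad to 4 bytes: K' = f6 00 00 00.
K' ⊕ ipad = c0 36 36 36.  K' ⊕ opad = aa 5c 5c 5c.
Inner input = (K'⊕ipad) ∥ m = c0 36 36 36 ∥ 2d.
Inner hash: sum = 192+54+54+54+45 = 399; mod 256 = 143 → 8f.
Outer input = (K'⊕opad) ∥ inner = aa 5c 5c 5c ∥ 8f.
Outer hash (tag): sum = 170+92+92+92+143 = 589; mod 256 = 77 → 4d.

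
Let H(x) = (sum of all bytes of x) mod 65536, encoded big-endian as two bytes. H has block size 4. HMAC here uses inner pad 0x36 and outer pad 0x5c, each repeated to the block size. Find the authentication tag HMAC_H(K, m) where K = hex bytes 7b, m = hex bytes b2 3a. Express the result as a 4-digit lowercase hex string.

Key hex bytes 7b is 1 byte ≤ B = 4; zero-pad to 4 bytes: K' = 7b 00 00 00.
K' ⊕ ipad = 4d 36 36 36.  K' ⊕ opad = 27 5c 5c 5c.
Inner input = (K'⊕ipad) ∥ m = 4d 36 36 36 ∥ b2 3a.
Inner hash: sum = 77+54+54+54+178+58 = 475 → 01 db.
Outer input = (K'⊕opad) ∥ inner = 27 5c 5c 5c ∥ 01 db.
Outer hash (tag): sum = 39+92+92+92+1+219 = 535 → 02 17.

0217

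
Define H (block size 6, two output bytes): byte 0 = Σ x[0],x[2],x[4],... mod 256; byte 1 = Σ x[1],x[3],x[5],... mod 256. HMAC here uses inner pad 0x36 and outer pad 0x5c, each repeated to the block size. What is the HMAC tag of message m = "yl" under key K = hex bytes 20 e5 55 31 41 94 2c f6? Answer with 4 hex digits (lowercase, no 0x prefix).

2f22

Key hex bytes 20 e5 55 31 41 94 2c f6 is 8 bytes > B = 6, so hash it first: H(key) = e2 a0, then zero-pad to 6 bytes: K' = e2 a0 00 00 00 00.
K' ⊕ ipad = d4 96 36 36 36 36.  K' ⊕ opad = be fc 5c 5c 5c 5c.
Inner input = (K'⊕ipad) ∥ m = d4 96 36 36 36 36 ∥ 79 6c.
Inner hash: even-index sum = 441 mod 256 = 185; odd-index sum = 366 mod 256 = 110 → b9 6e.
Outer input = (K'⊕opad) ∥ inner = be fc 5c 5c 5c 5c ∥ b9 6e.
Outer hash (tag): even-index sum = 559 mod 256 = 47; odd-index sum = 546 mod 256 = 34 → 2f 22.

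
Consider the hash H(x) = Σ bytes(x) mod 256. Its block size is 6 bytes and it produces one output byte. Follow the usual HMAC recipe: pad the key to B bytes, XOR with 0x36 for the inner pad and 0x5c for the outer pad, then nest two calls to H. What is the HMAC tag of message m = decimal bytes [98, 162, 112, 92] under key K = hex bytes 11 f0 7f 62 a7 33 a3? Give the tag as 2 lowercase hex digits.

16

Key hex bytes 11 f0 7f 62 a7 33 a3 is 7 bytes > B = 6, so hash it first: H(key) = 5f, then zero-pad to 6 bytes: K' = 5f 00 00 00 00 00.
K' ⊕ ipad = 69 36 36 36 36 36.  K' ⊕ opad = 03 5c 5c 5c 5c 5c.
Inner input = (K'⊕ipad) ∥ m = 69 36 36 36 36 36 ∥ 62 a2 70 5c.
Inner hash: sum = 105+54+54+54+54+54+98+162+112+92 = 839; mod 256 = 71 → 47.
Outer input = (K'⊕opad) ∥ inner = 03 5c 5c 5c 5c 5c ∥ 47.
Outer hash (tag): sum = 3+92+92+92+92+92+71 = 534; mod 256 = 22 → 16.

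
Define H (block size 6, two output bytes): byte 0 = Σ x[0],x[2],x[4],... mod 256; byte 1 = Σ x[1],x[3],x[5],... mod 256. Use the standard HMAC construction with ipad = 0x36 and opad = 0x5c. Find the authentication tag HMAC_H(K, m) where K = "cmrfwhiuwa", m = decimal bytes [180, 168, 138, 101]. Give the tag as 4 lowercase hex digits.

Key "cmrfwhiuwa" = 63 6d 72 66 77 68 69 75 77 61 is 10 bytes > B = 6, so hash it first: H(key) = 2c 11, then zero-pad to 6 bytes: K' = 2c 11 00 00 00 00.
K' ⊕ ipad = 1a 27 36 36 36 36.  K' ⊕ opad = 70 4d 5c 5c 5c 5c.
Inner input = (K'⊕ipad) ∥ m = 1a 27 36 36 36 36 ∥ b4 a8 8a 65.
Inner hash: even-index sum = 452 mod 256 = 196; odd-index sum = 416 mod 256 = 160 → c4 a0.
Outer input = (K'⊕opad) ∥ inner = 70 4d 5c 5c 5c 5c ∥ c4 a0.
Outer hash (tag): even-index sum = 492 mod 256 = 236; odd-index sum = 421 mod 256 = 165 → ec a5.

eca5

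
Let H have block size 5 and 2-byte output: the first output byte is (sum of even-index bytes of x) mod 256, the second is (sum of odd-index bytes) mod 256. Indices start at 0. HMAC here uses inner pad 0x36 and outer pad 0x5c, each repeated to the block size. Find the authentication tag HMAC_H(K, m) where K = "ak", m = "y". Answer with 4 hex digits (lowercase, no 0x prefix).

Key "ak" = 61 6b is 2 bytes ≤ B = 5; zero-pad to 5 bytes: K' = 61 6b 00 00 00.
K' ⊕ ipad = 57 5d 36 36 36.  K' ⊕ opad = 3d 37 5c 5c 5c.
Inner input = (K'⊕ipad) ∥ m = 57 5d 36 36 36 ∥ 79.
Inner hash: even-index sum = 195 mod 256 = 195; odd-index sum = 268 mod 256 = 12 → c3 0c.
Outer input = (K'⊕opad) ∥ inner = 3d 37 5c 5c 5c ∥ c3 0c.
Outer hash (tag): even-index sum = 257 mod 256 = 1; odd-index sum = 342 mod 256 = 86 → 01 56.

0156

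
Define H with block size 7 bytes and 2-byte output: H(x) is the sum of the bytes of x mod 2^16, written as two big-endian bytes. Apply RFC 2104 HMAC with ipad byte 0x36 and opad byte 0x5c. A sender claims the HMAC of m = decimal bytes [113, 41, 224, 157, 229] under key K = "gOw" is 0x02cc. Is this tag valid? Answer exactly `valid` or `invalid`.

Key "gOw" = 67 4f 77 is 3 bytes ≤ B = 7; zero-pad to 7 bytes: K' = 67 4f 77 00 00 00 00.
K' ⊕ ipad = 51 79 41 36 36 36 36; K' ⊕ opad = 3b 13 2b 5c 5c 5c 5c.
Inner hash: sum = 81+121+65+54+54+54+54+113+41+224+157+229 = 1247 → 04 df.
Outer hash (recomputed tag): sum = 59+19+43+92+92+92+92+4+223 = 716 → 02 cc.
Recomputed tag = 02cc; claimed = 02cc → match.

valid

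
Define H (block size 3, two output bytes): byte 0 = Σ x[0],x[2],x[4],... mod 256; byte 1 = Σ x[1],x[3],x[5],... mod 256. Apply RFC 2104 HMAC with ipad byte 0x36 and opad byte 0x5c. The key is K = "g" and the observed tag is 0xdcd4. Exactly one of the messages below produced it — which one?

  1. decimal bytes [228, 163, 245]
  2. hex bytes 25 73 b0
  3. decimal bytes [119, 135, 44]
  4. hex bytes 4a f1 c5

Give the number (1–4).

4

Key "g" = 67 is 1 byte ≤ B = 3; zero-pad to 3 bytes: K' = 67 00 00.
K' ⊕ ipad = 51 36 36; K' ⊕ opad = 3b 5c 5c.
m1: inner = H(51 36 36 e4 a3 f5) = 2a 0f; tag = H(3b 5c 5c 2a 0f) = a686
m2: inner = H(51 36 36 25 73 b0) = fa 0b; tag = H(3b 5c 5c fa 0b) = a256
m3: inner = H(51 36 36 77 87 2c) = 0e d9; tag = H(3b 5c 5c 0e d9) = 706a
m4: inner = H(51 36 36 4a f1 c5) = 78 45; tag = H(3b 5c 5c 78 45) = dcd4 ← matches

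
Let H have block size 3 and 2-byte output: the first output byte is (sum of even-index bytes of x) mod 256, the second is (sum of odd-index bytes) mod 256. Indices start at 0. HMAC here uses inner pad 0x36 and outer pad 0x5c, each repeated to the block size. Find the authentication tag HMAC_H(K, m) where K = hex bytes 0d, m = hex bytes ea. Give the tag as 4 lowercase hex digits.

Key hex bytes 0d is 1 byte ≤ B = 3; zero-pad to 3 bytes: K' = 0d 00 00.
K' ⊕ ipad = 3b 36 36.  K' ⊕ opad = 51 5c 5c.
Inner input = (K'⊕ipad) ∥ m = 3b 36 36 ∥ ea.
Inner hash: even-index sum = 113 mod 256 = 113; odd-index sum = 288 mod 256 = 32 → 71 20.
Outer input = (K'⊕opad) ∥ inner = 51 5c 5c ∥ 71 20.
Outer hash (tag): even-index sum = 205 mod 256 = 205; odd-index sum = 205 mod 256 = 205 → cd cd.

cdcd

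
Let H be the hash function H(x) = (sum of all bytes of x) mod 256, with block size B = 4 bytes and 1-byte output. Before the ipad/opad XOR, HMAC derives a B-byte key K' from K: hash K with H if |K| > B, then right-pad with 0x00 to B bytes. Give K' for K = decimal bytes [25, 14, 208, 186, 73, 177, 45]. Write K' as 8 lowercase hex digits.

|K| = 7 > B = 4, so first hash the key.
H(K): sum = 25+14+208+186+73+177+45 = 728; mod 256 = 216 → d8.
Zero-pad H(K) = d8 to 4 bytes: K' = d8 00 00 00.

d8000000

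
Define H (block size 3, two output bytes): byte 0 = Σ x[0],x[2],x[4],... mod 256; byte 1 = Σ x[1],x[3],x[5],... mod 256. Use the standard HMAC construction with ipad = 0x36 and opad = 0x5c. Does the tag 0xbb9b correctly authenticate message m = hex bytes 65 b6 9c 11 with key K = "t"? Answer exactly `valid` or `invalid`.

Key "t" = 74 is 1 byte ≤ B = 3; zero-pad to 3 bytes: K' = 74 00 00.
K' ⊕ ipad = 42 36 36; K' ⊕ opad = 28 5c 5c.
Inner hash: even-index sum = 319 mod 256 = 63; odd-index sum = 311 mod 256 = 55 → 3f 37.
Outer hash (recomputed tag): even-index sum = 187 mod 256 = 187; odd-index sum = 155 mod 256 = 155 → bb 9b.
Recomputed tag = bb9b; claimed = bb9b → match.

valid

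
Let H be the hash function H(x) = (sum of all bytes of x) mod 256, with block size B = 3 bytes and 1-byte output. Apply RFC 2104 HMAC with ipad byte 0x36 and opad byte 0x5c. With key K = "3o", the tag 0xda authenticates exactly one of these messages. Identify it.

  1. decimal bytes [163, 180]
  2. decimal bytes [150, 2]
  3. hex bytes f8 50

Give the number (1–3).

Key "3o" = 33 6f is 2 bytes ≤ B = 3; zero-pad to 3 bytes: K' = 33 6f 00.
K' ⊕ ipad = 05 59 36; K' ⊕ opad = 6f 33 5c.
m1: inner = H(05 59 36 a3 b4) = eb; tag = H(6f 33 5c eb) = e9
m2: inner = H(05 59 36 96 02) = 2c; tag = H(6f 33 5c 2c) = 2a
m3: inner = H(05 59 36 f8 50) = dc; tag = H(6f 33 5c dc) = da ← matches

3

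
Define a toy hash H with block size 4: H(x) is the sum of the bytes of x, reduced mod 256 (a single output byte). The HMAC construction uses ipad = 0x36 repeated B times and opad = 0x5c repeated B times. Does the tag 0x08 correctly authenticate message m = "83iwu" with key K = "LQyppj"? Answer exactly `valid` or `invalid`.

valid

Key "LQyppj" = 4c 51 79 70 70 6a is 6 bytes > B = 4, so hash it first: H(key) = 60, then zero-pad to 4 bytes: K' = 60 00 00 00.
K' ⊕ ipad = 56 36 36 36; K' ⊕ opad = 3c 5c 5c 5c.
Inner hash: sum = 86+54+54+54+56+51+105+119+117 = 696; mod 256 = 184 → b8.
Outer hash (recomputed tag): sum = 60+92+92+92+184 = 520; mod 256 = 8 → 08.
Recomputed tag = 08; claimed = 08 → match.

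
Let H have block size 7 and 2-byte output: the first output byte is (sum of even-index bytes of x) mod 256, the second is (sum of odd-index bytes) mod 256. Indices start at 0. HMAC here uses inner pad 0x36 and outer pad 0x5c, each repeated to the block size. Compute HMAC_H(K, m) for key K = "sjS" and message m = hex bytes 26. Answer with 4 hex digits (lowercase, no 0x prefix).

Key "sjS" = 73 6a 53 is 3 bytes ≤ B = 7; zero-pad to 7 bytes: K' = 73 6a 53 00 00 00 00.
K' ⊕ ipad = 45 5c 65 36 36 36 36.  K' ⊕ opad = 2f 36 0f 5c 5c 5c 5c.
Inner input = (K'⊕ipad) ∥ m = 45 5c 65 36 36 36 36 ∥ 26.
Inner hash: even-index sum = 278 mod 256 = 22; odd-index sum = 238 mod 256 = 238 → 16 ee.
Outer input = (K'⊕opad) ∥ inner = 2f 36 0f 5c 5c 5c 5c ∥ 16 ee.
Outer hash (tag): even-index sum = 484 mod 256 = 228; odd-index sum = 260 mod 256 = 4 → e4 04.

e404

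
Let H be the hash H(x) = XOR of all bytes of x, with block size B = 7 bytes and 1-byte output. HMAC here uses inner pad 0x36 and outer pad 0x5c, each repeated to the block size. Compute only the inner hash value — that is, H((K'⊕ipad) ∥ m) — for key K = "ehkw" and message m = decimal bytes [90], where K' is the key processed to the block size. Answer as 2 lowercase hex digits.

Key "ehkw" = 65 68 6b 77 is 4 bytes ≤ B = 7; zero-pad to 7 bytes: K' = 65 68 6b 77 00 00 00.
K' ⊕ ipad = 53 5e 5d 41 36 36 36.
Inner input = 53 5e 5d 41 36 36 36 ∥ 5a.
Inner hash: XOR 53⊕5e⊕5d⊕41⊕36⊕36⊕36⊕5a = 7d.

7d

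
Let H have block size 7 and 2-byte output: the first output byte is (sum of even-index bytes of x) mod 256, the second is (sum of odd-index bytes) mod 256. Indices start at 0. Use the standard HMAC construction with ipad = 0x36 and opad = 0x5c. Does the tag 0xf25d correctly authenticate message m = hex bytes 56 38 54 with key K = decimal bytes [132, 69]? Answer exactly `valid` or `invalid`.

invalid

Key decimal bytes [132, 69] = 84 45 is 2 bytes ≤ B = 7; zero-pad to 7 bytes: K' = 84 45 00 00 00 00 00.
K' ⊕ ipad = b2 73 36 36 36 36 36; K' ⊕ opad = d8 19 5c 5c 5c 5c 5c.
Inner hash: even-index sum = 396 mod 256 = 140; odd-index sum = 393 mod 256 = 137 → 8c 89.
Outer hash (recomputed tag): even-index sum = 629 mod 256 = 117; odd-index sum = 349 mod 256 = 93 → 75 5d.
Recomputed tag = 755d; claimed = f25d → mismatch.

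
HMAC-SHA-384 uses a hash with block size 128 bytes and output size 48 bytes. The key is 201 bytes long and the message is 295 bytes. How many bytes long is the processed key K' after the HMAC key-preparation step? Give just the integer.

Key is 201 > 128 bytes, so it is hashed to 48 bytes then zero-padded to 128: |K'| = 128.

128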